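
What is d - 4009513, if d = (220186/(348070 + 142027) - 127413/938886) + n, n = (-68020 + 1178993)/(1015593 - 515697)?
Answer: -11824187764032509398555/2949035267550744 ≈ -4.0095e+6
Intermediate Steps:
n = 1110973/499896 ≈ 2.2224
d = 7478670676829117/2949035267550744 (d = (220186/(348070 + 142027) - 127413/938886) + 1110973/499896 = (220186/490097 - 127413*1/938886) + 1110973/499896 = (220186*(1/490097) - 3267/24074) + 1110973/499896 = (220186/490097 - 3267/24074) + 1110973/499896 = 3699610865/11798595178 + 1110973/499896 = 7478670676829117/2949035267550744 ≈ 2.5360)
d - 4009513 = 7478670676829117/2949035267550744 - 4009513 = -11824187764032509398555/2949035267550744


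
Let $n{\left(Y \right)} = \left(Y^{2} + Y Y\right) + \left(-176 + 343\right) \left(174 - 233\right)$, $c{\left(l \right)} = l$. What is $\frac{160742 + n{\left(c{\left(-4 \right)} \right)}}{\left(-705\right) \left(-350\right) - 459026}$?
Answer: $- \frac{150921}{212276} \approx -0.71097$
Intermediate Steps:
$n{\left(Y \right)} = -9853 + 2 Y^{2}$ ($n{\left(Y \right)} = \left(Y^{2} + Y^{2}\right) + 167 \left(-59\right) = 2 Y^{2} - 9853 = -9853 + 2 Y^{2}$)
$\frac{160742 + n{\left(c{\left(-4 \right)} \right)}}{\left(-705\right) \left(-350\right) - 459026} = \frac{160742 - \left(9853 - 2 \left(-4\right)^{2}\right)}{\left(-705\right) \left(-350\right) - 459026} = \frac{160742 + \left(-9853 + 2 \cdot 16\right)}{246750 - 459026} = \frac{160742 + \left(-9853 + 32\right)}{-212276} = \left(160742 - 9821\right) \left(- \frac{1}{212276}\right) = 150921 \left(- \frac{1}{212276}\right) = - \frac{150921}{212276}$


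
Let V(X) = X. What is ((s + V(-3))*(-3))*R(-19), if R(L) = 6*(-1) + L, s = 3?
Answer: 0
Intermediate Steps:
R(L) = -6 + L
((s + V(-3))*(-3))*R(-19) = ((3 - 3)*(-3))*(-6 - 19) = (0*(-3))*(-25) = 0*(-25) = 0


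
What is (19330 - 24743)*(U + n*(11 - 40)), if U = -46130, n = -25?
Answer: 245777265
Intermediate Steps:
(19330 - 24743)*(U + n*(11 - 40)) = (19330 - 24743)*(-46130 - 25*(11 - 40)) = -5413*(-46130 - 25*(-29)) = -5413*(-46130 + 725) = -5413*(-45405) = 245777265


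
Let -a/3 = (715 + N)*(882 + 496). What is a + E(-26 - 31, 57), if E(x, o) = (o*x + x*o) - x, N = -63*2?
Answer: -2441367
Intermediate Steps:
N = -126
E(x, o) = -x + 2*o*x (E(x, o) = (o*x + o*x) - x = 2*o*x - x = -x + 2*o*x)
a = -2434926 (a = -3*(715 - 126)*(882 + 496) = -1767*1378 = -3*811642 = -2434926)
a + E(-26 - 31, 57) = -2434926 + (-26 - 31)*(-1 + 2*57) = -2434926 - 57*(-1 + 114) = -2434926 - 57*113 = -2434926 - 6441 = -2441367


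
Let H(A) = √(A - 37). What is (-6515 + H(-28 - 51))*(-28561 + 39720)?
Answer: -72700885 + 22318*I*√29 ≈ -7.2701e+7 + 1.2019e+5*I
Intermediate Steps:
H(A) = √(-37 + A)
(-6515 + H(-28 - 51))*(-28561 + 39720) = (-6515 + √(-37 + (-28 - 51)))*(-28561 + 39720) = (-6515 + √(-37 - 79))*11159 = (-6515 + √(-116))*11159 = (-6515 + 2*I*√29)*11159 = -72700885 + 22318*I*√29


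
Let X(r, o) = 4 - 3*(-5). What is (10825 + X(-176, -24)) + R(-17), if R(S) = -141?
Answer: 10703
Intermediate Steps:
X(r, o) = 19 (X(r, o) = 4 + 15 = 19)
(10825 + X(-176, -24)) + R(-17) = (10825 + 19) - 141 = 10844 - 141 = 10703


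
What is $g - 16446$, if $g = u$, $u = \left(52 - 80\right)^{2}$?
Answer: $-15662$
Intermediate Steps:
$u = 784$ ($u = \left(-28\right)^{2} = 784$)
$g = 784$
$g - 16446 = 784 - 16446 = -15662$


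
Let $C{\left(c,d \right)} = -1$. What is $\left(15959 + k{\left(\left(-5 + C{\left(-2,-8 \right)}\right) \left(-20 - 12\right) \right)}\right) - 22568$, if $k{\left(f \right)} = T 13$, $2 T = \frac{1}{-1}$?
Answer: $- \frac{13231}{2} \approx -6615.5$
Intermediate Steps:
$T = - \frac{1}{2}$ ($T = \frac{1}{2 \left(-1\right)} = \frac{1}{2} \left(-1\right) = - \frac{1}{2} \approx -0.5$)
$k{\left(f \right)} = - \frac{13}{2}$ ($k{\left(f \right)} = \left(- \frac{1}{2}\right) 13 = - \frac{13}{2}$)
$\left(15959 + k{\left(\left(-5 + C{\left(-2,-8 \right)}\right) \left(-20 - 12\right) \right)}\right) - 22568 = \left(15959 - \frac{13}{2}\right) - 22568 = \frac{31905}{2} - 22568 = - \frac{13231}{2}$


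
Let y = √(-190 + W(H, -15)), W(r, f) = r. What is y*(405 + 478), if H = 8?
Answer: 883*I*√182 ≈ 11912.0*I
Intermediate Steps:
y = I*√182 (y = √(-190 + 8) = √(-182) = I*√182 ≈ 13.491*I)
y*(405 + 478) = (I*√182)*(405 + 478) = (I*√182)*883 = 883*I*√182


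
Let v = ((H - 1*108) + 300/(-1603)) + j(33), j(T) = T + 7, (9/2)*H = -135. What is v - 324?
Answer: -676766/1603 ≈ -422.19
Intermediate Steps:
H = -30 (H = (2/9)*(-135) = -30)
j(T) = 7 + T
v = -157394/1603 (v = ((-30 - 1*108) + 300/(-1603)) + (7 + 33) = ((-30 - 108) + 300*(-1/1603)) + 40 = (-138 - 300/1603) + 40 = -221514/1603 + 40 = -157394/1603 ≈ -98.187)
v - 324 = -157394/1603 - 324 = -676766/1603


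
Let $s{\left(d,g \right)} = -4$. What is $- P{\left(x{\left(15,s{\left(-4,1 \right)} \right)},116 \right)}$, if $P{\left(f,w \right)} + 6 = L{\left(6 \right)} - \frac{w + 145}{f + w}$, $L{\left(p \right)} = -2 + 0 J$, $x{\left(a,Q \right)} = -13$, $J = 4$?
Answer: $\frac{1085}{103} \approx 10.534$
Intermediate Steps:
$L{\left(p \right)} = -2$ ($L{\left(p \right)} = -2 + 0 \cdot 4 = -2 + 0 = -2$)
$P{\left(f,w \right)} = -8 - \frac{145 + w}{f + w}$ ($P{\left(f,w \right)} = -6 - \left(2 + \frac{w + 145}{f + w}\right) = -6 - \left(2 + \frac{145 + w}{f + w}\right) = -8 - \frac{145 + w}{f + w}$)
$- P{\left(x{\left(15,s{\left(-4,1 \right)} \right)},116 \right)} = - \frac{-145 - 1044 - -104}{-13 + 116} = - \frac{-145 - 1044 + 104}{103} = - \frac{-1085}{103} = \left(-1\right) \left(- \frac{1085}{103}\right) = \frac{1085}{103}$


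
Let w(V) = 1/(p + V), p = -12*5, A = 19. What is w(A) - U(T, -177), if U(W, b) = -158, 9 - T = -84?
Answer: 6477/41 ≈ 157.98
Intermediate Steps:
T = 93 (T = 9 - 1*(-84) = 9 + 84 = 93)
p = -60
w(V) = 1/(-60 + V)
w(A) - U(T, -177) = 1/(-60 + 19) - 1*(-158) = 1/(-41) + 158 = -1/41 + 158 = 6477/41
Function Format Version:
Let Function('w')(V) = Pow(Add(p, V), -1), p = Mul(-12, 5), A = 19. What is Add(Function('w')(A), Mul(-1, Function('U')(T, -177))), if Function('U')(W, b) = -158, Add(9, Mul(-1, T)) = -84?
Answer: Rational(6477, 41) ≈ 157.98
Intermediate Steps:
T = 93 (T = Add(9, Mul(-1, -84)) = Add(9, 84) = 93)
p = -60
Function('w')(V) = Pow(Add(-60, V), -1)
Add(Function('w')(A), Mul(-1, Function('U')(T, -177))) = Add(Pow(Add(-60, 19), -1), Mul(-1, -158)) = Add(Pow(-41, -1), 158) = Add(Rational(-1, 41), 158) = Rational(6477, 41)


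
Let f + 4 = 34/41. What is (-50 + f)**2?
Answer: 4752400/1681 ≈ 2827.1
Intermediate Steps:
f = -130/41 (f = -4 + 34/41 = -130/41 ≈ -3.1707)
(-50 + f)**2 = (-50 - 130/41)**2 = (-2180/41)**2 = 4752400/1681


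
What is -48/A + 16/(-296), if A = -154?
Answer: 734/2849 ≈ 0.25763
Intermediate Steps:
-48/A + 16/(-296) = -48/(-154) + 16/(-296) = -48*(-1/154) + 16*(-1/296) = 24/77 - 2/37 = 734/2849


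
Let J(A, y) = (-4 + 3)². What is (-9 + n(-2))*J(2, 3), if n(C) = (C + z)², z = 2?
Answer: -9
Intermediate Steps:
J(A, y) = 1 (J(A, y) = (-1)² = 1)
n(C) = (2 + C)² (n(C) = (C + 2)² = (2 + C)²)
(-9 + n(-2))*J(2, 3) = (-9 + (2 - 2)²)*1 = (-9 + 0²)*1 = (-9 + 0)*1 = -9*1 = -9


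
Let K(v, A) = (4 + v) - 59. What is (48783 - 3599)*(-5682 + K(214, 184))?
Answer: -249551232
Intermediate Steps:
K(v, A) = -55 + v
(48783 - 3599)*(-5682 + K(214, 184)) = (48783 - 3599)*(-5682 + (-55 + 214)) = 45184*(-5682 + 159) = 45184*(-5523) = -249551232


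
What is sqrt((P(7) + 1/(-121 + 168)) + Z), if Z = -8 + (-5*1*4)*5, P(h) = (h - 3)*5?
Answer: I*sqrt(194345)/47 ≈ 9.3797*I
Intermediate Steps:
P(h) = -15 + 5*h (P(h) = (-3 + h)*5 = -15 + 5*h)
Z = -108 (Z = -8 - 5*4*5 = -8 - 20*5 = -8 - 100 = -108)
sqrt((P(7) + 1/(-121 + 168)) + Z) = sqrt(((-15 + 5*7) + 1/(-121 + 168)) - 108) = sqrt(((-15 + 35) + 1/47) - 108) = sqrt((20 + 1/47) - 108) = sqrt(941/47 - 108) = sqrt(-4135/47) = I*sqrt(194345)/47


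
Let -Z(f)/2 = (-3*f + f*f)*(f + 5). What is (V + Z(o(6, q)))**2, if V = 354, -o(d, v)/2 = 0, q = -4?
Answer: 125316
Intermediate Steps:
o(d, v) = 0 (o(d, v) = -2*0 = 0)
Z(f) = -2*(5 + f)*(f**2 - 3*f) (Z(f) = -2*(-3*f + f*f)*(f + 5) = -2*(-3*f + f**2)*(5 + f) = -2*(f**2 - 3*f)*(5 + f) = -2*(5 + f)*(f**2 - 3*f))
(V + Z(o(6, q)))**2 = (354 + 2*0*(15 - 1*0**2 - 2*0))**2 = (354 + 2*0*(15 - 1*0 + 0))**2 = (354 + 2*0*(15 + 0 + 0))**2 = (354 + 2*0*15)**2 = (354 + 0)**2 = 354**2 = 125316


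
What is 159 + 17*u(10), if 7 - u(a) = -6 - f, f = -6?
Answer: 278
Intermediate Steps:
u(a) = 7 (u(a) = 7 - (-6 - 1*(-6)) = 7 - (-6 + 6) = 7 - 1*0 = 7 + 0 = 7)
159 + 17*u(10) = 159 + 17*7 = 159 + 119 = 278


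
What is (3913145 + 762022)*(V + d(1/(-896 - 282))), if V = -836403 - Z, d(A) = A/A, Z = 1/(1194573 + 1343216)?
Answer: -9923564618631619893/2537789 ≈ -3.9103e+12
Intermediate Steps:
Z = 1/2537789 ≈ 3.9404e-7
d(A) = 1
V = -2122614332968/2537789 (V = -836403 - 1*1/2537789 = -836403 - 1/2537789 = -2122614332968/2537789 ≈ -8.3640e+5)
(3913145 + 762022)*(V + d(1/(-896 - 282))) = (3913145 + 762022)*(-2122614332968/2537789 + 1) = 4675167*(-2122611795179/2537789) = -9923564618631619893/2537789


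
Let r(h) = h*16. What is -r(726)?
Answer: -11616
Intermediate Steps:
r(h) = 16*h
-r(726) = -16*726 = -1*11616 = -11616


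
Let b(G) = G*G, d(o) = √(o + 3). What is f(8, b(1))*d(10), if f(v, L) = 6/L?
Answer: 6*√13 ≈ 21.633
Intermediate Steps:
d(o) = √(3 + o)
b(G) = G²
f(8, b(1))*d(10) = (6/(1²))*√(3 + 10) = (6/1)*√13 = (6*1)*√13 = 6*√13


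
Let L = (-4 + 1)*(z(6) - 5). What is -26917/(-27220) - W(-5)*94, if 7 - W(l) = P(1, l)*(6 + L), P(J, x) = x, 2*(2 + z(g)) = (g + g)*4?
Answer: 557819157/27220 ≈ 20493.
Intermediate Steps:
z(g) = -2 + 4*g (z(g) = -2 + ((g + g)*4)/2 = -2 + ((2*g)*4)/2 = -2 + (8*g)/2 = -2 + 4*g)
L = -51 (L = (-4 + 1)*((-2 + 4*6) - 5) = -3*((-2 + 24) - 5) = -3*(22 - 5) = -3*17 = -51)
W(l) = 7 + 45*l (W(l) = 7 - l*(6 - 51) = 7 - l*(-45) = 7 - (-45)*l = 7 + 45*l)
-26917/(-27220) - W(-5)*94 = -26917/(-27220) - (7 + 45*(-5))*94 = -26917*(-1/27220) - (7 - 225)*94 = 26917/27220 - (-218)*94 = 26917/27220 - 1*(-20492) = 26917/27220 + 20492 = 557819157/27220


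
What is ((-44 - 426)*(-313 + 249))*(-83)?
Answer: -2496640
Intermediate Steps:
((-44 - 426)*(-313 + 249))*(-83) = -470*(-64)*(-83) = 30080*(-83) = -2496640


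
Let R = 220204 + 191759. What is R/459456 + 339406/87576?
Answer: 8000841451/1676554944 ≈ 4.7722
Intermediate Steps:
R = 411963
R/459456 + 339406/87576 = 411963/459456 + 339406/87576 = 411963*(1/459456) + 339406*(1/87576) = 137321/153152 + 169703/43788 = 8000841451/1676554944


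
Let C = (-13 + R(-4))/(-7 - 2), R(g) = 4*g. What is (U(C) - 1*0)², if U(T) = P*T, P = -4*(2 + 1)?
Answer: 13456/9 ≈ 1495.1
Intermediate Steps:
C = 29/9 (C = (-13 + 4*(-4))/(-7 - 2) = (-13 - 16)/(-9) = -29*(-⅑) = 29/9 ≈ 3.2222)
P = -12 (P = -4*3 = -12)
U(T) = -12*T
(U(C) - 1*0)² = (-12*29/9 - 1*0)² = (-116/3 + 0)² = (-116/3)² = 13456/9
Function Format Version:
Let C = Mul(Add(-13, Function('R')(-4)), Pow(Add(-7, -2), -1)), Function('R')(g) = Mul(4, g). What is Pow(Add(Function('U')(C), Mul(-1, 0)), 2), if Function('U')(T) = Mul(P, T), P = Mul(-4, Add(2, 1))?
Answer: Rational(13456, 9) ≈ 1495.1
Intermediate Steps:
C = Rational(29, 9) (C = Mul(Add(-13, Mul(4, -4)), Pow(Add(-7, -2), -1)) = Mul(Add(-13, -16), Pow(-9, -1)) = Mul(-29, Rational(-1, 9)) = Rational(29, 9) ≈ 3.2222)
P = -12 (P = Mul(-4, 3) = -12)
Function('U')(T) = Mul(-12, T)
Pow(Add(Function('U')(C), Mul(-1, 0)), 2) = Pow(Add(Mul(-12, Rational(29, 9)), Mul(-1, 0)), 2) = Pow(Add(Rational(-116, 3), 0), 2) = Pow(Rational(-116, 3), 2) = Rational(13456, 9)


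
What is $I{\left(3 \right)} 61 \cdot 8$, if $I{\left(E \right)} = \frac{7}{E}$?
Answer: $\frac{3416}{3} \approx 1138.7$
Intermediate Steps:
$I{\left(3 \right)} 61 \cdot 8 = \frac{7}{3} \cdot 61 \cdot 8 = \frac{427}{3} \cdot 8 = \frac{3416}{3}$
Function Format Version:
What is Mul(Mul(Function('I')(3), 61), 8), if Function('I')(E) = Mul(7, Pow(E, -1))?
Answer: Rational(3416, 3) ≈ 1138.7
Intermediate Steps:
Mul(Mul(Function('I')(3), 61), 8) = Mul(Mul(Mul(7, Pow(3, -1)), 61), 8) = Mul(Mul(Mul(7, Rational(1, 3)), 61), 8) = Mul(Mul(Rational(7, 3), 61), 8) = Mul(Rational(427, 3), 8) = Rational(3416, 3)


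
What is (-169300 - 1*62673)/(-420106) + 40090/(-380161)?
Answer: 71345038113/159707917066 ≈ 0.44672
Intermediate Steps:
(-169300 - 1*62673)/(-420106) + 40090/(-380161) = (-169300 - 62673)*(-1/420106) + 40090*(-1/380161) = -231973*(-1/420106) - 40090/380161 = 231973/420106 - 40090/380161 = 71345038113/159707917066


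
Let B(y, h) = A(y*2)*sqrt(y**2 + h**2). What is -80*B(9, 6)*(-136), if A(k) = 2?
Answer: 65280*sqrt(13) ≈ 2.3537e+5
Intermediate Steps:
B(y, h) = 2*sqrt(h**2 + y**2) (B(y, h) = 2*sqrt(y**2 + h**2) = 2*sqrt(h**2 + y**2))
-80*B(9, 6)*(-136) = -160*sqrt(6**2 + 9**2)*(-136) = -160*sqrt(36 + 81)*(-136) = -160*sqrt(117)*(-136) = -160*3*sqrt(13)*(-136) = -480*sqrt(13)*(-136) = 65280*sqrt(13)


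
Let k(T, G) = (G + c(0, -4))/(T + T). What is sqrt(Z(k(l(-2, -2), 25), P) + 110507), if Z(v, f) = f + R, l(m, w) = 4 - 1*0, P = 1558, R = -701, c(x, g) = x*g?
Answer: 2*sqrt(27841) ≈ 333.71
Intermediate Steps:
c(x, g) = g*x
l(m, w) = 4 (l(m, w) = 4 + 0 = 4)
k(T, G) = G/(2*T) (k(T, G) = (G - 4*0)/(T + T) = (G + 0)/((2*T)) = G*(1/(2*T)) = G/(2*T))
Z(v, f) = -701 + f (Z(v, f) = f - 701 = -701 + f)
sqrt(Z(k(l(-2, -2), 25), P) + 110507) = sqrt((-701 + 1558) + 110507) = sqrt(857 + 110507) = sqrt(111364) = 2*sqrt(27841)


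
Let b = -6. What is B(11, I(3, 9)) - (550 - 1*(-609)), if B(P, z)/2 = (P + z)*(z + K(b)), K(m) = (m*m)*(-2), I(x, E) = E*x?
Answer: -4579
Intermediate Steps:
K(m) = -2*m² (K(m) = m²*(-2) = -2*m²)
B(P, z) = 2*(-72 + z)*(P + z) (B(P, z) = 2*((P + z)*(z - 2*(-6)²)) = 2*((P + z)*(z - 2*36)) = 2*((P + z)*(z - 72)) = 2*((P + z)*(-72 + z)) = 2*((-72 + z)*(P + z)) = 2*(-72 + z)*(P + z))
B(11, I(3, 9)) - (550 - 1*(-609)) = (-144*11 - 1296*3 + 2*(9*3)² + 2*11*(9*3)) - (550 - 1*(-609)) = (-1584 - 144*27 + 2*27² + 2*11*27) - (550 + 609) = (-1584 - 3888 + 2*729 + 594) - 1*1159 = (-1584 - 3888 + 1458 + 594) - 1159 = -3420 - 1159 = -4579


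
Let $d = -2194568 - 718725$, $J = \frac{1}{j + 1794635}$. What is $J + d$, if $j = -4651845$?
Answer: $- \frac{8323889892531}{2857210} \approx -2.9133 \cdot 10^{6}$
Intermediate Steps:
$J = - \frac{1}{2857210}$ ($J = \frac{1}{-4651845 + 1794635} = \frac{1}{-2857210} = - \frac{1}{2857210} \approx -3.4999 \cdot 10^{-7}$)
$d = -2913293$
$J + d = - \frac{1}{2857210} - 2913293 = - \frac{8323889892531}{2857210}$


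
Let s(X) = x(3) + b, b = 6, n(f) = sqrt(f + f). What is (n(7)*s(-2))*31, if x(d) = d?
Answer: 279*sqrt(14) ≈ 1043.9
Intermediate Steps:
n(f) = sqrt(2)*sqrt(f) (n(f) = sqrt(2*f) = sqrt(2)*sqrt(f))
s(X) = 9 (s(X) = 3 + 6 = 9)
(n(7)*s(-2))*31 = ((sqrt(2)*sqrt(7))*9)*31 = (sqrt(14)*9)*31 = (9*sqrt(14))*31 = 279*sqrt(14)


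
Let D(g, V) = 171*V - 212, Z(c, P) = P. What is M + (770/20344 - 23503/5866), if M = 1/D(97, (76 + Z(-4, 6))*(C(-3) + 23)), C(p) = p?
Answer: -4147617726701/1045056942566 ≈ -3.9688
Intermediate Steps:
D(g, V) = -212 + 171*V
M = 1/280228 (M = 1/(-212 + 171*((76 + 6)*(-3 + 23))) = 1/(-212 + 171*(82*20)) = 1/(-212 + 171*1640) = 1/(-212 + 280440) = 1/280228 ≈ 3.5685e-6)
M + (770/20344 - 23503/5866) = 1/280228 + (770/20344 - 23503/5866) = 1/280228 + (770*(1/20344) - 23503*1/5866) = 1/280228 + (385/10172 - 23503/5866) = 1/280228 - 118407053/29834476 = -4147617726701/1045056942566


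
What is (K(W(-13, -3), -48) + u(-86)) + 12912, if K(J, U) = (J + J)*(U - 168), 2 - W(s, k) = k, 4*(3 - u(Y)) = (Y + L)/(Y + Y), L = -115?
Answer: 7399239/688 ≈ 10755.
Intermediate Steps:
u(Y) = 3 - (-115 + Y)/(8*Y) (u(Y) = 3 - (Y - 115)/(4*(Y + Y)) = 3 - (-115 + Y)/(4*(2*Y)) = 3 - (-115 + Y)*1/(2*Y)/4 = 3 - (-115 + Y)/(8*Y))
W(s, k) = 2 - k
K(J, U) = 2*J*(-168 + U) (K(J, U) = (2*J)*(-168 + U) = 2*J*(-168 + U))
(K(W(-13, -3), -48) + u(-86)) + 12912 = (2*(2 - 1*(-3))*(-168 - 48) + (23/8)*(5 - 86)/(-86)) + 12912 = (2*(2 + 3)*(-216) + (23/8)*(-1/86)*(-81)) + 12912 = (2*5*(-216) + 1863/688) + 12912 = (-2160 + 1863/688) + 12912 = -1484217/688 + 12912 = 7399239/688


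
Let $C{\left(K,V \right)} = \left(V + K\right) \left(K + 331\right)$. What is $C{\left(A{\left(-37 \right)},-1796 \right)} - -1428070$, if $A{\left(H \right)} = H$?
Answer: $889168$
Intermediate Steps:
$C{\left(K,V \right)} = \left(331 + K\right) \left(K + V\right)$ ($C{\left(K,V \right)} = \left(K + V\right) \left(331 + K\right) = \left(331 + K\right) \left(K + V\right)$)
$C{\left(A{\left(-37 \right)},-1796 \right)} - -1428070 = \left(\left(-37\right)^{2} + 331 \left(-37\right) + 331 \left(-1796\right) - -66452\right) - -1428070 = \left(1369 - 12247 - 594476 + 66452\right) + 1428070 = -538902 + 1428070 = 889168$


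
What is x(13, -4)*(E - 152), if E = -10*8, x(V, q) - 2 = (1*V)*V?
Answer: -39672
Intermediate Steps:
x(V, q) = 2 + V² (x(V, q) = 2 + (1*V)*V = 2 + V*V = 2 + V²)
E = -80
x(13, -4)*(E - 152) = (2 + 13²)*(-80 - 152) = (2 + 169)*(-232) = 171*(-232) = -39672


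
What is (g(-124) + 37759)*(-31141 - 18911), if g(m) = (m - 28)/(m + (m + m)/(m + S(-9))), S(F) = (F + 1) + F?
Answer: -8143905312228/4309 ≈ -1.8900e+9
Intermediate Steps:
S(F) = 1 + 2*F (S(F) = (1 + F) + F = 1 + 2*F)
g(m) = (-28 + m)/(m + 2*m/(-17 + m)) (g(m) = (m - 28)/(m + (m + m)/(m + (1 + 2*(-9)))) = (-28 + m)/(m + (2*m)/(m + (1 - 18))) = (-28 + m)/(m + (2*m)/(m - 17)) = (-28 + m)/(m + (2*m)/(-17 + m)) = (-28 + m)/(m + 2*m/(-17 + m)))
(g(-124) + 37759)*(-31141 - 18911) = ((476 + (-124)² - 45*(-124))/((-124)*(-15 - 124)) + 37759)*(-31141 - 18911) = (-1/124*(476 + 15376 + 5580)/(-139) + 37759)*(-50052) = (-1/124*(-1/139)*21432 + 37759)*(-50052) = (5358/4309 + 37759)*(-50052) = (162708889/4309)*(-50052) = -8143905312228/4309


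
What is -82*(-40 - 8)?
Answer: 3936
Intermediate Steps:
-82*(-40 - 8) = -82*(-48) = 3936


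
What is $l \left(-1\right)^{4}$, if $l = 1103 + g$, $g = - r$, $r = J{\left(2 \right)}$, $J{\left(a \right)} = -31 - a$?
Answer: $1136$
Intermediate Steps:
$r = -33$ ($r = -31 - 2 = -33$)
$g = 33$ ($g = \left(-1\right) \left(-33\right) = 33$)
$l = 1136$ ($l = 1103 + 33 = 1136$)
$l \left(-1\right)^{4} = 1136 \left(-1\right)^{4} = 1136 \cdot 1 = 1136$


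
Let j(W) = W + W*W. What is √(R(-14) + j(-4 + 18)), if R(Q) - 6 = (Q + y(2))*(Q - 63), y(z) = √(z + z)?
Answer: 2*√285 ≈ 33.764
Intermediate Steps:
y(z) = √2*√z (y(z) = √(2*z) = √2*√z)
R(Q) = 6 + (-63 + Q)*(2 + Q) (R(Q) = 6 + (Q + √2*√2)*(Q - 63) = 6 + (Q + 2)*(-63 + Q) = 6 + (2 + Q)*(-63 + Q) = 6 + (-63 + Q)*(2 + Q))
j(W) = W + W²
√(R(-14) + j(-4 + 18)) = √((-120 + (-14)² - 61*(-14)) + (-4 + 18)*(1 + (-4 + 18))) = √((-120 + 196 + 854) + 14*(1 + 14)) = √(930 + 14*15) = √(930 + 210) = √1140 = 2*√285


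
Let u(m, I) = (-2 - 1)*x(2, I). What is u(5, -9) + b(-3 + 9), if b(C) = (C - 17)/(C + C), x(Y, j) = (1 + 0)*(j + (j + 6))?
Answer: 421/12 ≈ 35.083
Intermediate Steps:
x(Y, j) = 6 + 2*j (x(Y, j) = 1*(j + (6 + j)) = 1*(6 + 2*j) = 6 + 2*j)
u(m, I) = -18 - 6*I (u(m, I) = (-2 - 1)*(6 + 2*I) = -3*(6 + 2*I) = -18 - 6*I)
b(C) = (-17 + C)/(2*C) (b(C) = (-17 + C)/((2*C)) = (-17 + C)*(1/(2*C)) = (-17 + C)/(2*C))
u(5, -9) + b(-3 + 9) = (-18 - 6*(-9)) + (-17 + (-3 + 9))/(2*(-3 + 9)) = (-18 + 54) + (½)*(-17 + 6)/6 = 36 + (½)*(⅙)*(-11) = 36 - 11/12 = 421/12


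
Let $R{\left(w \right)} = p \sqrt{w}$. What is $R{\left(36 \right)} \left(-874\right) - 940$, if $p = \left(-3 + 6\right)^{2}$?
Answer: $-48136$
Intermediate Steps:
$p = 9$ ($p = 3^{2} = 9$)
$R{\left(w \right)} = 9 \sqrt{w}$
$R{\left(36 \right)} \left(-874\right) - 940 = 9 \sqrt{36} \left(-874\right) - 940 = 9 \cdot 6 \left(-874\right) - 940 = 54 \left(-874\right) - 940 = -47196 - 940 = -48136$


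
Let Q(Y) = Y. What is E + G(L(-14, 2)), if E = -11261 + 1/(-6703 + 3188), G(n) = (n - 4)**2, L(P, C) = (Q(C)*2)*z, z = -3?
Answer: -38682576/3515 ≈ -11005.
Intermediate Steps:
L(P, C) = -6*C (L(P, C) = (C*2)*(-3) = (2*C)*(-3) = -6*C)
G(n) = (-4 + n)**2
E = -39582416/3515 (E = -11261 + 1/(-3515) = -11261 - 1/3515 = -39582416/3515 ≈ -11261.)
E + G(L(-14, 2)) = -39582416/3515 + (-4 - 6*2)**2 = -39582416/3515 + (-4 - 12)**2 = -39582416/3515 + (-16)**2 = -39582416/3515 + 256 = -38682576/3515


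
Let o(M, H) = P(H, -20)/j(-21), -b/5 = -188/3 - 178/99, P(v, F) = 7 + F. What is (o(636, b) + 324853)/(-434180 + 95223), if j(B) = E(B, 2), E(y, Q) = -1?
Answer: -324866/338957 ≈ -0.95843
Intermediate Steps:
j(B) = -1
b = 31910/99 (b = -5*(-188/3 - 178/99) = -5*(-6382/99) = 31910/99 ≈ 322.32)
o(M, H) = 13 (o(M, H) = (7 - 20)/(-1) = -13*(-1) = 13)
(o(636, b) + 324853)/(-434180 + 95223) = (13 + 324853)/(-434180 + 95223) = 324866/(-338957) = 324866*(-1/338957) = -324866/338957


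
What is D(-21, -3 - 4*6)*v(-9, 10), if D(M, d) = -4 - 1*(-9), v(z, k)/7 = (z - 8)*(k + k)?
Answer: -11900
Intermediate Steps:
v(z, k) = 14*k*(-8 + z) (v(z, k) = 7*((z - 8)*(k + k)) = 7*((-8 + z)*(2*k)) = 7*(2*k*(-8 + z)) = 14*k*(-8 + z))
D(M, d) = 5 (D(M, d) = -4 + 9 = 5)
D(-21, -3 - 4*6)*v(-9, 10) = 5*(14*10*(-8 - 9)) = 5*(14*10*(-17)) = 5*(-2380) = -11900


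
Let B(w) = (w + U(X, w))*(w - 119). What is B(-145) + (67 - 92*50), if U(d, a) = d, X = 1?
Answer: 33483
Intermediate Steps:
B(w) = (1 + w)*(-119 + w) (B(w) = (w + 1)*(w - 119) = (1 + w)*(-119 + w))
B(-145) + (67 - 92*50) = (-119 + (-145)**2 - 118*(-145)) + (67 - 92*50) = (-119 + 21025 + 17110) + (67 - 4600) = 38016 - 4533 = 33483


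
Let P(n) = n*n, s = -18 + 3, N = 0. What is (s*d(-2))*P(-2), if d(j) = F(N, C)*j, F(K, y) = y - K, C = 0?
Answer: 0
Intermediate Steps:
s = -15
P(n) = n²
d(j) = 0 (d(j) = (0 - 1*0)*j = (0 + 0)*j = 0*j = 0)
(s*d(-2))*P(-2) = -15*0*(-2)² = 0*4 = 0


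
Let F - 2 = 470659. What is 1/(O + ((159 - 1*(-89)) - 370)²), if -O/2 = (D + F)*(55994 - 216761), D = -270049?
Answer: 1/64503593692 ≈ 1.5503e-11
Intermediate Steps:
F = 470661 (F = 2 + 470659 = 470661)
O = 64503578808 (O = -2*(-270049 + 470661)*(55994 - 216761) = -401224*(-160767) = -2*(-32251789404) = 64503578808)
1/(O + ((159 - 1*(-89)) - 370)²) = 1/(64503578808 + ((159 - 1*(-89)) - 370)²) = 1/(64503578808 + ((159 + 89) - 370)²) = 1/(64503578808 + (248 - 370)²) = 1/(64503578808 + (-122)²) = 1/(64503578808 + 14884) = 1/64503593692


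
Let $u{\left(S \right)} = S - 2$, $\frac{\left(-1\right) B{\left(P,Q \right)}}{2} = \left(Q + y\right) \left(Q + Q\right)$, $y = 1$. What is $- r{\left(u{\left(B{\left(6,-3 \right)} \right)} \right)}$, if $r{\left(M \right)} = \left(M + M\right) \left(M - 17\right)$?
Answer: $-2236$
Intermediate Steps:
$B{\left(P,Q \right)} = - 4 Q \left(1 + Q\right)$ ($B{\left(P,Q \right)} = - 2 \left(Q + 1\right) \left(Q + Q\right) = - 2 \left(1 + Q\right) 2 Q = - 2 \cdot 2 Q \left(1 + Q\right) = - 4 Q \left(1 + Q\right)$)
$u{\left(S \right)} = -2 + S$
$r{\left(M \right)} = 2 M \left(-17 + M\right)$
$- r{\left(u{\left(B{\left(6,-3 \right)} \right)} \right)} = - 2 \left(-2 - - 12 \left(1 - 3\right)\right) \left(-17 - \left(2 - 12 \left(1 - 3\right)\right)\right) = - 2 \left(-2 - \left(-12\right) \left(-2\right)\right) \left(-17 - \left(2 - -24\right)\right) = - 2 \left(-2 - 24\right) \left(-17 - 26\right) = - 2 \left(-26\right) \left(-17 - 26\right) = - 2 \left(-26\right) \left(-43\right) = \left(-1\right) 2236 = -2236$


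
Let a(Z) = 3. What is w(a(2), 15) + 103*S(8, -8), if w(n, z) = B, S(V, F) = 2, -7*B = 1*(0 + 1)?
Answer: 1441/7 ≈ 205.86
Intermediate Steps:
B = -⅐ (B = -(0 + 1)/7 = -1/7 = -⅐*1 = -⅐ ≈ -0.14286)
w(n, z) = -⅐
w(a(2), 15) + 103*S(8, -8) = -⅐ + 103*2 = -⅐ + 206 = 1441/7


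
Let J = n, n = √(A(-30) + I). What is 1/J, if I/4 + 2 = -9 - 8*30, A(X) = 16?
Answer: -I*√247/494 ≈ -0.031814*I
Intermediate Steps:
I = -1004 (I = -8 + 4*(-9 - 8*30) = -8 + 4*(-9 - 240) = -8 + 4*(-249) = -8 - 996 = -1004)
n = 2*I*√247 (n = √(16 - 1004) = √(-988) = 2*I*√247 ≈ 31.432*I)
J = 2*I*√247 ≈ 31.432*I
1/J = 1/(2*I*√247) = -I*√247/494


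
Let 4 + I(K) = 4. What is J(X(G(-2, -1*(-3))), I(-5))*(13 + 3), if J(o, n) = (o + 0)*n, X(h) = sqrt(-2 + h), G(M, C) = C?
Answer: 0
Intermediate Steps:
I(K) = 0 (I(K) = -4 + 4 = 0)
J(o, n) = n*o (J(o, n) = o*n = n*o)
J(X(G(-2, -1*(-3))), I(-5))*(13 + 3) = (0*sqrt(-2 - 1*(-3)))*(13 + 3) = (0*sqrt(-2 + 3))*16 = (0*sqrt(1))*16 = (0*1)*16 = 0*16 = 0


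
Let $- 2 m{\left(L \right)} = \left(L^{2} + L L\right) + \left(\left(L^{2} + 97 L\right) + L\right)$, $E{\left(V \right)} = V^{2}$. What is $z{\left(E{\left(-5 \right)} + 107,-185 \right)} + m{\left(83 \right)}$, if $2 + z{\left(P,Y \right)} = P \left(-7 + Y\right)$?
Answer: $- \frac{79493}{2} \approx -39747.0$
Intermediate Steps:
$z{\left(P,Y \right)} = -2 + P \left(-7 + Y\right)$
$m{\left(L \right)} = - 49 L - \frac{3 L^{2}}{2}$ ($m{\left(L \right)} = - \frac{\left(L^{2} + L L\right) + \left(\left(L^{2} + 97 L\right) + L\right)}{2} = - \frac{\left(L^{2} + L^{2}\right) + \left(L^{2} + 98 L\right)}{2} = - \frac{2 L^{2} + \left(L^{2} + 98 L\right)}{2} = - \frac{3 L^{2} + 98 L}{2} = - 49 L - \frac{3 L^{2}}{2}$)
$z{\left(E{\left(-5 \right)} + 107,-185 \right)} + m{\left(83 \right)} = \left(-2 - 7 \left(\left(-5\right)^{2} + 107\right) + \left(\left(-5\right)^{2} + 107\right) \left(-185\right)\right) - \frac{83 \left(98 + 3 \cdot 83\right)}{2} = \left(-2 - 7 \left(25 + 107\right) + \left(25 + 107\right) \left(-185\right)\right) - \frac{83 \left(98 + 249\right)}{2} = \left(-2 - 924 + 132 \left(-185\right)\right) - \frac{83}{2} \cdot 347 = \left(-2 - 924 - 24420\right) - \frac{28801}{2} = -25346 - \frac{28801}{2} = - \frac{79493}{2}$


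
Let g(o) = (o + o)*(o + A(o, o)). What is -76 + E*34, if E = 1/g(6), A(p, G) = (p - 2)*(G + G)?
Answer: -24607/324 ≈ -75.948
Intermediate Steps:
A(p, G) = 2*G*(-2 + p) (A(p, G) = (-2 + p)*(2*G) = 2*G*(-2 + p))
g(o) = 2*o*(o + 2*o*(-2 + o)) (g(o) = (o + o)*(o + 2*o*(-2 + o)) = (2*o)*(o + 2*o*(-2 + o)) = 2*o*(o + 2*o*(-2 + o)))
E = 1/648 (E = 1/(6**2*(-6 + 4*6)) = 1/(36*(-6 + 24)) = 1/(36*18) = 1/648 ≈ 0.0015432)
-76 + E*34 = -76 + (1/648)*34 = -76 + 17/324 = -24607/324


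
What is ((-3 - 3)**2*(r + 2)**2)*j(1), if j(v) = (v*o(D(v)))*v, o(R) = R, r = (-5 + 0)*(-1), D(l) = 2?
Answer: 3528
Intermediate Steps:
r = 5 (r = -5*(-1) = 5)
j(v) = 2*v**2 (j(v) = (v*2)*v = (2*v)*v = 2*v**2)
((-3 - 3)**2*(r + 2)**2)*j(1) = ((-3 - 3)**2*(5 + 2)**2)*(2*1**2) = ((-6)**2*7**2)*(2*1) = (36*49)*2 = 1764*2 = 3528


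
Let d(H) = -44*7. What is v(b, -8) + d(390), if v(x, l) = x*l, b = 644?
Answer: -5460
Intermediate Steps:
d(H) = -308
v(x, l) = l*x
v(b, -8) + d(390) = -8*644 - 308 = -5152 - 308 = -5460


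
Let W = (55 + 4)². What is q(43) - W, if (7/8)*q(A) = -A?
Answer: -24711/7 ≈ -3530.1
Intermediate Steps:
q(A) = -8*A/7 (q(A) = 8*(-A)/7 = -8*A/7)
W = 3481 (W = 59² = 3481)
q(43) - W = -8/7*43 - 1*3481 = -344/7 - 3481 = -24711/7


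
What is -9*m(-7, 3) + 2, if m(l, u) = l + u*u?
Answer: -16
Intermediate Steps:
m(l, u) = l + u²
-9*m(-7, 3) + 2 = -9*(-7 + 3²) + 2 = -9*(-7 + 9) + 2 = -9*2 + 2 = -18 + 2 = -16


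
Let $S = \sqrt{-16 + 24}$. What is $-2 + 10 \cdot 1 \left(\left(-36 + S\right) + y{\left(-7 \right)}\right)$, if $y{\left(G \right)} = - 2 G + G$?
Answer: $-292 + 20 \sqrt{2} \approx -263.72$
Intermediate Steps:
$S = 2 \sqrt{2}$ ($S = \sqrt{8} = 2 \sqrt{2} \approx 2.8284$)
$y{\left(G \right)} = - G$
$-2 + 10 \cdot 1 \left(\left(-36 + S\right) + y{\left(-7 \right)}\right) = -2 + 10 \cdot 1 \left(\left(-36 + 2 \sqrt{2}\right) - -7\right) = -2 + 10 \left(\left(-36 + 2 \sqrt{2}\right) + 7\right) = -2 + 10 \left(-29 + 2 \sqrt{2}\right) = -2 - \left(290 - 20 \sqrt{2}\right) = -292 + 20 \sqrt{2}$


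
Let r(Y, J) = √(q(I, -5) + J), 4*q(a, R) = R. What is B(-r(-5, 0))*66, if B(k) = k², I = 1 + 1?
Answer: -165/2 ≈ -82.500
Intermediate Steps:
I = 2
q(a, R) = R/4
r(Y, J) = √(-5/4 + J) (r(Y, J) = √((¼)*(-5) + J) = √(-5/4 + J))
B(-r(-5, 0))*66 = (-√(-5 + 4*0)/2)²*66 = (-√(-5 + 0)/2)²*66 = (-√(-5)/2)²*66 = (-I*√5/2)²*66 = -5/4*66 = -165/2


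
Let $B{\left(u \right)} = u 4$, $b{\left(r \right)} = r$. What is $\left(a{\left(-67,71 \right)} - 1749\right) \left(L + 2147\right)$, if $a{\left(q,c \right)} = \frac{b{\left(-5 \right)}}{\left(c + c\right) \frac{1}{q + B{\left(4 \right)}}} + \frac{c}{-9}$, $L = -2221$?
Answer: $\frac{82991333}{639} \approx 1.2988 \cdot 10^{5}$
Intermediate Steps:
$B{\left(u \right)} = 4 u$
$a{\left(q,c \right)} = - \frac{c}{9} - \frac{5 \left(16 + q\right)}{2 c}$ ($a{\left(q,c \right)} = - \frac{5}{\left(c + c\right) \frac{1}{q + 4 \cdot 4}} + \frac{c}{-9} = - \frac{5}{2 c \frac{1}{q + 16}} + c \left(- \frac{1}{9}\right) = - \frac{5}{2 c \frac{1}{16 + q}} - \frac{c}{9} = - 5 \frac{16 + q}{2 c} - \frac{c}{9} = - \frac{5 \left(16 + q\right)}{2 c} - \frac{c}{9} = - \frac{c}{9} - \frac{5 \left(16 + q\right)}{2 c}$)
$\left(a{\left(-67,71 \right)} - 1749\right) \left(L + 2147\right) = \left(\frac{-720 - -3015 - 2 \cdot 71^{2}}{18 \cdot 71} - 1749\right) \left(-2221 + 2147\right) = \left(\frac{1}{18} \cdot \frac{1}{71} \left(-720 + 3015 - 10082\right) - 1749\right) \left(-74\right) = \left(\frac{1}{18} \cdot \frac{1}{71} \left(-7787\right) - 1749\right) \left(-74\right) = \left(- \frac{7787}{1278} - 1749\right) \left(-74\right) = \left(- \frac{2243009}{1278}\right) \left(-74\right) = \frac{82991333}{639}$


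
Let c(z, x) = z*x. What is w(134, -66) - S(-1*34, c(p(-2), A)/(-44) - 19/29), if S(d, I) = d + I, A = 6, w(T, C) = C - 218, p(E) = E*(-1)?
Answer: -79454/319 ≈ -249.07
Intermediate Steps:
p(E) = -E
w(T, C) = -218 + C
c(z, x) = x*z
S(d, I) = I + d
w(134, -66) - S(-1*34, c(p(-2), A)/(-44) - 19/29) = (-218 - 66) - (((6*(-1*(-2)))/(-44) - 19/29) - 1*34) = -284 - (((6*2)*(-1/44) - 19*1/29) - 34) = -284 - ((12*(-1/44) - 19/29) - 34) = -284 - ((-3/11 - 19/29) - 34) = -284 - (-296/319 - 34) = -284 - 1*(-11142/319) = -284 + 11142/319 = -79454/319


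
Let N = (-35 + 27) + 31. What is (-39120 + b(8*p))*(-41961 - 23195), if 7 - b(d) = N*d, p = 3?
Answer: 2584412740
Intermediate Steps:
N = 23 (N = -8 + 31 = 23)
b(d) = 7 - 23*d
(-39120 + b(8*p))*(-41961 - 23195) = (-39120 + (7 - 184*3))*(-41961 - 23195) = (-39120 + (7 - 23*24))*(-65156) = (-39120 + (7 - 552))*(-65156) = (-39120 - 545)*(-65156) = -39665*(-65156) = 2584412740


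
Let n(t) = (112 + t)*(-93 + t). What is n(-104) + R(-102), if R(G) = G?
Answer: -1678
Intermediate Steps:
n(t) = (-93 + t)*(112 + t)
n(-104) + R(-102) = (-10416 + (-104)² + 19*(-104)) - 102 = (-10416 + 10816 - 1976) - 102 = -1576 - 102 = -1678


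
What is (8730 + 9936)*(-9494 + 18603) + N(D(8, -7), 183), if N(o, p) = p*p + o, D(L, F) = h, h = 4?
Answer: 170062087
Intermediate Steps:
D(L, F) = 4
N(o, p) = o + p**2 (N(o, p) = p**2 + o = o + p**2)
(8730 + 9936)*(-9494 + 18603) + N(D(8, -7), 183) = (8730 + 9936)*(-9494 + 18603) + (4 + 183**2) = 18666*9109 + (4 + 33489) = 170028594 + 33493 = 170062087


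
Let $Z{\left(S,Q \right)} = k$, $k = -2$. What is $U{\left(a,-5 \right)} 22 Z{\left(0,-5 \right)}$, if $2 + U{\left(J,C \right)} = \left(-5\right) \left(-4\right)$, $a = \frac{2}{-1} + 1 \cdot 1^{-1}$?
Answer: $-792$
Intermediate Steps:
$Z{\left(S,Q \right)} = -2$
$a = -1$ ($a = 2 \left(-1\right) + 1 \cdot 1 = -2 + 1 = -1$)
$U{\left(J,C \right)} = 18$ ($U{\left(J,C \right)} = -2 - -20 = -2 + 20 = 18$)
$U{\left(a,-5 \right)} 22 Z{\left(0,-5 \right)} = 18 \cdot 22 \left(-2\right) = 396 \left(-2\right) = -792$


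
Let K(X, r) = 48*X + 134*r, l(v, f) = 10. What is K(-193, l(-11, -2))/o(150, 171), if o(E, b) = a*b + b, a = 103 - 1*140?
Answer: 1981/1539 ≈ 1.2872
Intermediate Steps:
a = -37 (a = 103 - 140 = -37)
o(E, b) = -36*b (o(E, b) = -37*b + b = -36*b)
K(-193, l(-11, -2))/o(150, 171) = (48*(-193) + 134*10)/((-36*171)) = (-9264 + 1340)/(-6156) = -7924*(-1/6156) = 1981/1539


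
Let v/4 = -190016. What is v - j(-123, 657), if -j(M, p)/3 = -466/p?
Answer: -166454482/219 ≈ -7.6007e+5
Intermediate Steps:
j(M, p) = 1398/p (j(M, p) = -(-1398)/p = 1398/p)
v = -760064 (v = 4*(-190016) = -760064)
v - j(-123, 657) = -760064 - 1398/657 = -760064 - 1*466/219 = -760064 - 466/219 = -166454482/219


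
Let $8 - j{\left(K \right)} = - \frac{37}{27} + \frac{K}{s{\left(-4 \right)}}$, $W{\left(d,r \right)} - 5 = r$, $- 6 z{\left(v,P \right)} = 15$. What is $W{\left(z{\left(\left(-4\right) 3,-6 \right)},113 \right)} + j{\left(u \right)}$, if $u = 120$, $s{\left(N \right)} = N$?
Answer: $\frac{4249}{27} \approx 157.37$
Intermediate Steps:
$z{\left(v,P \right)} = - \frac{5}{2}$ ($z{\left(v,P \right)} = \left(- \frac{1}{6}\right) 15 = - \frac{5}{2}$)
$W{\left(d,r \right)} = 5 + r$
$j{\left(K \right)} = \frac{253}{27} + \frac{K}{4}$ ($j{\left(K \right)} = 8 - \left(- \frac{37}{27} + \frac{K}{-4}\right) = 8 - \left(\left(-37\right) \frac{1}{27} + K \left(- \frac{1}{4}\right)\right) = 8 - \left(- \frac{37}{27} - \frac{K}{4}\right) = 8 + \left(\frac{37}{27} + \frac{K}{4}\right) = \frac{253}{27} + \frac{K}{4}$)
$W{\left(z{\left(\left(-4\right) 3,-6 \right)},113 \right)} + j{\left(u \right)} = \left(5 + 113\right) + \left(\frac{253}{27} + \frac{1}{4} \cdot 120\right) = 118 + \left(\frac{253}{27} + 30\right) = 118 + \frac{1063}{27} = \frac{4249}{27}$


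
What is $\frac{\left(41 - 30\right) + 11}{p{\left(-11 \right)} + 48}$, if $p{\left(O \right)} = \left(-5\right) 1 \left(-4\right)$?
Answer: $\frac{11}{34} \approx 0.32353$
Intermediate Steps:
$p{\left(O \right)} = 20$ ($p{\left(O \right)} = \left(-5\right) \left(-4\right) = 20$)
$\frac{\left(41 - 30\right) + 11}{p{\left(-11 \right)} + 48} = \frac{\left(41 - 30\right) + 11}{20 + 48} = \frac{11 + 11}{68} = \frac{1}{68} \cdot 22 = \frac{11}{34}$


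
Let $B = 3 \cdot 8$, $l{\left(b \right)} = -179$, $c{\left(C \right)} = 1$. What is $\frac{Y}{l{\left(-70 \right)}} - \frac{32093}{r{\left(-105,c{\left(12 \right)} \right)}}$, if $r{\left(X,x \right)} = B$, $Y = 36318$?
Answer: $- \frac{6616279}{4296} \approx -1540.1$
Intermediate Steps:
$B = 24$
$r{\left(X,x \right)} = 24$
$\frac{Y}{l{\left(-70 \right)}} - \frac{32093}{r{\left(-105,c{\left(12 \right)} \right)}} = \frac{36318}{-179} - \frac{32093}{24} = 36318 \left(- \frac{1}{179}\right) - \frac{32093}{24} = - \frac{36318}{179} - \frac{32093}{24} = - \frac{6616279}{4296}$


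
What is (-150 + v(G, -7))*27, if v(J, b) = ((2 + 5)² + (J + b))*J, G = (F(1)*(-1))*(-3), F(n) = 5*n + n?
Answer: 25110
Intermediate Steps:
F(n) = 6*n
G = 18 (G = ((6*1)*(-1))*(-3) = (6*(-1))*(-3) = -6*(-3) = 18)
v(J, b) = J*(49 + J + b) (v(J, b) = (7² + (J + b))*J = (49 + (J + b))*J = (49 + J + b)*J = J*(49 + J + b))
(-150 + v(G, -7))*27 = (-150 + 18*(49 + 18 - 7))*27 = (-150 + 18*60)*27 = (-150 + 1080)*27 = 930*27 = 25110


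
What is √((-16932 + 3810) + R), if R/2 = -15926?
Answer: I*√44974 ≈ 212.07*I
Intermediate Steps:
R = -31852 (R = 2*(-15926) = -31852)
√((-16932 + 3810) + R) = √((-16932 + 3810) - 31852) = √(-13122 - 31852) = √(-44974) = I*√44974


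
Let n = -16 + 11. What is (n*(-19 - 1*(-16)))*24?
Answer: 360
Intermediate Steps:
n = -5
(n*(-19 - 1*(-16)))*24 = -5*(-19 - 1*(-16))*24 = -5*(-19 + 16)*24 = -5*(-3)*24 = 15*24 = 360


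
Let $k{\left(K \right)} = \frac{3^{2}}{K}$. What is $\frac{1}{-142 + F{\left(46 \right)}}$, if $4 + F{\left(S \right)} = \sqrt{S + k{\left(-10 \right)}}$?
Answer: $- \frac{1460}{212709} - \frac{\sqrt{4510}}{212709} \approx -0.0071796$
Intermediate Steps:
$k{\left(K \right)} = \frac{9}{K}$
$F{\left(S \right)} = -4 + \sqrt{- \frac{9}{10} + S}$ ($F{\left(S \right)} = -4 + \sqrt{S + \frac{9}{-10}} = -4 + \sqrt{S + 9 \left(- \frac{1}{10}\right)} = -4 + \sqrt{S - \frac{9}{10}} = -4 + \sqrt{- \frac{9}{10} + S}$)
$\frac{1}{-142 + F{\left(46 \right)}} = \frac{1}{-142 - \left(4 - \frac{\sqrt{-90 + 100 \cdot 46}}{10}\right)} = \frac{1}{-142 - \left(4 - \frac{\sqrt{-90 + 4600}}{10}\right)} = \frac{1}{-142 - \left(4 - \frac{\sqrt{4510}}{10}\right)} = \frac{1}{-146 + \frac{\sqrt{4510}}{10}}$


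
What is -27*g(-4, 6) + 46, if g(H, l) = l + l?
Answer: -278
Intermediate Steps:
g(H, l) = 2*l
-27*g(-4, 6) + 46 = -54*6 + 46 = -27*12 + 46 = -324 + 46 = -278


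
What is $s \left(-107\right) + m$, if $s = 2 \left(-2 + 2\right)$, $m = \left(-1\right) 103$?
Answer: $-103$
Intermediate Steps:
$m = -103$
$s = 0$ ($s = 2 \cdot 0 = 0$)
$s \left(-107\right) + m = 0 \left(-107\right) - 103 = 0 - 103 = -103$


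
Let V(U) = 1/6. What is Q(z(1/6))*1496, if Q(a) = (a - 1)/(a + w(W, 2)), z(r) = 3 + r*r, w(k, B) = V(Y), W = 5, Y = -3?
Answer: 109208/115 ≈ 949.63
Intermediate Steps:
V(U) = 1/6
w(k, B) = 1/6
z(r) = 3 + r**2
Q(a) = (-1 + a)/(1/6 + a) (Q(a) = (a - 1)/(a + 1/6) = (-1 + a)/(1/6 + a))
Q(z(1/6))*1496 = (6*(-1 + (3 + (1/6)**2))/(1 + 6*(3 + (1/6)**2)))*1496 = (6*(-1 + (3 + 1/36))/(1 + 6*(3 + 1/36)))*1496 = (6*(-1 + 109/36)/(1 + 6*(109/36)))*1496 = (6*(73/36)/(1 + 109/6))*1496 = (6*(73/36)/(115/6))*1496 = (6*(6/115)*(73/36))*1496 = (73/115)*1496 = 109208/115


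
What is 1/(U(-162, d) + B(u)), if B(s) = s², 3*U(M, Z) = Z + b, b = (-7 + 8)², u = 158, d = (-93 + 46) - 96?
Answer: 3/74750 ≈ 4.0134e-5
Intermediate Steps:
d = -143 (d = -47 - 96 = -143)
b = 1 (b = 1² = 1)
U(M, Z) = ⅓ + Z/3 (U(M, Z) = (Z + 1)/3 = (1 + Z)/3 = ⅓ + Z/3)
1/(U(-162, d) + B(u)) = 1/((⅓ + (⅓)*(-143)) + 158²) = 1/((⅓ - 143/3) + 24964) = 1/(-142/3 + 24964) = 1/(74750/3) = 3/74750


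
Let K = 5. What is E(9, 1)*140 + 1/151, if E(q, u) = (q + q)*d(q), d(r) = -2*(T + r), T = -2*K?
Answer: 761041/151 ≈ 5040.0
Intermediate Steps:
T = -10 (T = -2*5 = -10)
d(r) = 20 - 2*r (d(r) = -2*(-10 + r) = 20 - 2*r)
E(q, u) = 2*q*(20 - 2*q) (E(q, u) = (q + q)*(20 - 2*q) = (2*q)*(20 - 2*q) = 2*q*(20 - 2*q))
E(9, 1)*140 + 1/151 = (4*9*(10 - 1*9))*140 + 1/151 = (4*9*(10 - 9))*140 + 1/151 = (4*9*1)*140 + 1/151 = 36*140 + 1/151 = 5040 + 1/151 = 761041/151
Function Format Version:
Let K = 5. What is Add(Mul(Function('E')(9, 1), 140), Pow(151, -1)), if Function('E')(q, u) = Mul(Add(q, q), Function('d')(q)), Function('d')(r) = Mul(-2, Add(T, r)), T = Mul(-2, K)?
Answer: Rational(761041, 151) ≈ 5040.0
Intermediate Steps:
T = -10 (T = Mul(-2, 5) = -10)
Function('d')(r) = Add(20, Mul(-2, r)) (Function('d')(r) = Mul(-2, Add(-10, r)) = Add(20, Mul(-2, r)))
Function('E')(q, u) = Mul(2, q, Add(20, Mul(-2, q))) (Function('E')(q, u) = Mul(Add(q, q), Add(20, Mul(-2, q))) = Mul(Mul(2, q), Add(20, Mul(-2, q))) = Mul(2, q, Add(20, Mul(-2, q))))
Add(Mul(Function('E')(9, 1), 140), Pow(151, -1)) = Add(Mul(Mul(4, 9, Add(10, Mul(-1, 9))), 140), Pow(151, -1)) = Add(Mul(Mul(4, 9, Add(10, -9)), 140), Rational(1, 151)) = Add(Mul(Mul(4, 9, 1), 140), Rational(1, 151)) = Add(Mul(36, 140), Rational(1, 151)) = Add(5040, Rational(1, 151)) = Rational(761041, 151)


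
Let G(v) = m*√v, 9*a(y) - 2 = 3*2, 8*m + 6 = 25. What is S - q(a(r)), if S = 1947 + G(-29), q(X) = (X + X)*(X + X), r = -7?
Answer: 157451/81 + 19*I*√29/8 ≈ 1943.8 + 12.79*I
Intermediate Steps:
m = 19/8 (m = -¾ + (⅛)*25 = -¾ + 25/8 = 19/8 ≈ 2.3750)
a(y) = 8/9 (a(y) = 2/9 + (3*2)/9 = 2/9 + (⅑)*6 = 2/9 + ⅔ = 8/9)
G(v) = 19*√v/8
q(X) = 4*X² (q(X) = (2*X)*(2*X) = 4*X²)
S = 1947 + 19*I*√29/8 (S = 1947 + 19*√(-29)/8 = 1947 + 19*(I*√29)/8 = 1947 + 19*I*√29/8 ≈ 1947.0 + 12.79*I)
S - q(a(r)) = (1947 + 19*I*√29/8) - 4*(8/9)² = (1947 + 19*I*√29/8) - 4*64/81 = (1947 + 19*I*√29/8) - 1*256/81 = (1947 + 19*I*√29/8) - 256/81 = 157451/81 + 19*I*√29/8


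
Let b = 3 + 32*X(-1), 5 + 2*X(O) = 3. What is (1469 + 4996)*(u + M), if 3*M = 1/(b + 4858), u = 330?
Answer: 10302432205/4829 ≈ 2.1335e+6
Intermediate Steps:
X(O) = -1 (X(O) = -5/2 + (½)*3 = -5/2 + 3/2 = -1)
b = -29 (b = 3 + 32*(-1) = 3 - 32 = -29)
M = 1/14487 (M = 1/(3*(-29 + 4858)) = (⅓)/4829 = (⅓)*(1/4829) = 1/14487 ≈ 6.9027e-5)
(1469 + 4996)*(u + M) = (1469 + 4996)*(330 + 1/14487) = 6465*(4780711/14487) = 10302432205/4829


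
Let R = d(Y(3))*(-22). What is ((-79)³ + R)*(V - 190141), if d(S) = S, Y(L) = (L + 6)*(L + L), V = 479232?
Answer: -142876577657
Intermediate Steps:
Y(L) = 2*L*(6 + L) (Y(L) = (6 + L)*(2*L) = 2*L*(6 + L))
R = -1188 (R = (2*3*(6 + 3))*(-22) = (2*3*9)*(-22) = 54*(-22) = -1188)
((-79)³ + R)*(V - 190141) = ((-79)³ - 1188)*(479232 - 190141) = (-493039 - 1188)*289091 = -494227*289091 = -142876577657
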